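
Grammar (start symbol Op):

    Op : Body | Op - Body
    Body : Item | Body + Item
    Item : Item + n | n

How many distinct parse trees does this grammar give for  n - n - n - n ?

1

Parse trees for n - n - n - n:
  [Op [Op [Op [Op [Body [Item n]]] - [Body [Item n]]] - [Body [Item n]]] - [Body [Item n]]]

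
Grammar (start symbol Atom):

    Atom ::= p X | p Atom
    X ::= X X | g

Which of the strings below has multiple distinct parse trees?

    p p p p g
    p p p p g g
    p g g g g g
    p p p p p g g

p p p p g: 1 tree
p p p p g g: 1 tree
p g g g g g: 14 trees
p p p p p g g: 1 tree

p g g g g g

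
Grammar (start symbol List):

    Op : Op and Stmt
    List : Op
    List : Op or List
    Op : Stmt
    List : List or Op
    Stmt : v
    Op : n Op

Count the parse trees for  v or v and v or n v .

4

Parse trees for v or v and v or n v:
  [List [Op [Stmt v]] or [List [Op [Op [Stmt v]] and [Stmt v]] or [List [Op n [Op [Stmt v]]]]]]
  [List [Op [Stmt v]] or [List [List [Op [Op [Stmt v]] and [Stmt v]]] or [Op n [Op [Stmt v]]]]]
  [List [List [Op [Stmt v]] or [List [Op [Op [Stmt v]] and [Stmt v]]]] or [Op n [Op [Stmt v]]]]
  [List [List [List [Op [Stmt v]]] or [Op [Op [Stmt v]] and [Stmt v]]] or [Op n [Op [Stmt v]]]]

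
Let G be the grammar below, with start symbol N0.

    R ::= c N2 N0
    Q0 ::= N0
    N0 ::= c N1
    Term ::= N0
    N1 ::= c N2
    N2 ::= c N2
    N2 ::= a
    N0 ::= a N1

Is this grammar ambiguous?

Only N0, N1, N2 are reachable from N0; ignoring the rest: Each reachable nonterminal has at most one production per leading terminal, and all productions are right-linear; the derivation is determined token-by-token.

Unambiguous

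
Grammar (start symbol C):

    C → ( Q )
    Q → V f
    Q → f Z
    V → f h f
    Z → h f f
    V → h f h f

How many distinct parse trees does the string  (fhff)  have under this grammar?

2

Parse trees for (fhff):
  [C ( [Q [V f h f] f] )]
  [C ( [Q f [Z h f f]] )]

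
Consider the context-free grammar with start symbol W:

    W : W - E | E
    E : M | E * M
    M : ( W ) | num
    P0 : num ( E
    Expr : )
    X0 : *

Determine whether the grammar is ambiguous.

Only W, E, M are reachable from W; ignoring the rest: W → W - E | E  ;  E → E * M | M  — a left-associative chain with M at the bottom. Each string factors uniquely by precedence.

Unambiguous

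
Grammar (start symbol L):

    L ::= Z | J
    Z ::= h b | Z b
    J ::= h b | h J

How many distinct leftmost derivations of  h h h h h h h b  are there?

1

Parse trees for h h h h h h h b:
  [L [J h [J h [J h [J h [J h [J h [J h b]]]]]]]]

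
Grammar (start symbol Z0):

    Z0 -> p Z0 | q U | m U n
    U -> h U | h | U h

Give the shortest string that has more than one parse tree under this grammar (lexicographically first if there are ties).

q h h

length 2: no string has ≥2 trees
length 3: q h h has 2 parse trees

Two derivations of q h h:
  Z0 ⇒ q U ⇒ q h U ⇒ q h h
  Z0 ⇒ q U ⇒ q U h ⇒ q h h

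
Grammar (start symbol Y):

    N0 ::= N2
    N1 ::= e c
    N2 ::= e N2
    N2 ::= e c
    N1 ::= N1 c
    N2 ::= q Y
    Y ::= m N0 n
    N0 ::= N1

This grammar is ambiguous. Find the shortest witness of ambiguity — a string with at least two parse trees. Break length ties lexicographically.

length 4: m e c n has 2 parse trees

Two derivations of m e c n:
  Y ⇒ m N0 n ⇒ m N2 n ⇒ m e c n
  Y ⇒ m N0 n ⇒ m N1 n ⇒ m e c n

m e c n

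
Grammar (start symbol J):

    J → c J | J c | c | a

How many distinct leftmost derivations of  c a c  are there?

2

Parse trees for c a c:
  [J c [J [J a] c]]
  [J [J c [J a]] c]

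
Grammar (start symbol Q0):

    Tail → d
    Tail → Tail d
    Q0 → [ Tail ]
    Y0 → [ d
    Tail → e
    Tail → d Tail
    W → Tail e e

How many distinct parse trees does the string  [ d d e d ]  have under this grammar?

Parse trees for [ d d e d ]:
  [Q0 [ [Tail [Tail d [Tail d [Tail e]]] d] ]]
  [Q0 [ [Tail d [Tail [Tail d [Tail e]] d]] ]]
  [Q0 [ [Tail d [Tail d [Tail [Tail e] d]]] ]]

3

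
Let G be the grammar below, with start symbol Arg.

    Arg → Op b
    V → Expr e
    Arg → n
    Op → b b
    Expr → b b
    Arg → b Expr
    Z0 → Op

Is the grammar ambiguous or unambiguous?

Ambiguous

Witness: b b b

Derivation 1: Arg ⇒ Op b ⇒ b b b
Derivation 2: Arg ⇒ b Expr ⇒ b b b

Two distinct leftmost derivations for the same string.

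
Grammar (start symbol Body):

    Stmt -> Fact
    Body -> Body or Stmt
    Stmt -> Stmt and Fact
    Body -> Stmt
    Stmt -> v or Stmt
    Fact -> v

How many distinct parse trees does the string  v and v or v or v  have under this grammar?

Parse trees for v and v or v or v:
  [Body [Body [Stmt [Stmt [Fact v]] and [Fact v]]] or [Stmt v or [Stmt [Fact v]]]]
  [Body [Body [Body [Stmt [Stmt [Fact v]] and [Fact v]]] or [Stmt [Fact v]]] or [Stmt [Fact v]]]

2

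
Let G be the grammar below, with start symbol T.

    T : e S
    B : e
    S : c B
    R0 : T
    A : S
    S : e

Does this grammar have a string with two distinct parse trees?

Unambiguous

(R0, A are unreachable from T, so their rules don't affect L(T).) Each reachable nonterminal has at most one production per leading terminal, and all productions are right-linear; the derivation is determined token-by-token.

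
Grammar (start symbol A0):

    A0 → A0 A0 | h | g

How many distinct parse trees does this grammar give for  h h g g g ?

14

Parse trees for h h g g g (showing first 6 of 14):
  [A0 [A0 h] [A0 [A0 h] [A0 [A0 g] [A0 [A0 g] [A0 g]]]]]
  [A0 [A0 h] [A0 [A0 h] [A0 [A0 [A0 g] [A0 g]] [A0 g]]]]
  [A0 [A0 h] [A0 [A0 [A0 h] [A0 g]] [A0 [A0 g] [A0 g]]]]
  [A0 [A0 h] [A0 [A0 [A0 h] [A0 [A0 g] [A0 g]]] [A0 g]]]
  [A0 [A0 h] [A0 [A0 [A0 [A0 h] [A0 g]] [A0 g]] [A0 g]]]
  [A0 [A0 [A0 h] [A0 h]] [A0 [A0 g] [A0 [A0 g] [A0 g]]]]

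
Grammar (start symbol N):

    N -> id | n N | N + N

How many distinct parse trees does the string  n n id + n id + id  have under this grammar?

Parse trees for n n id + n id + id (showing first 6 of 12):
  [N n [N n [N [N id] + [N n [N [N id] + [N id]]]]]]
  [N n [N n [N [N id] + [N [N n [N id]] + [N id]]]]]
  [N n [N n [N [N [N id] + [N n [N id]]] + [N id]]]]
  [N n [N [N n [N id]] + [N n [N [N id] + [N id]]]]]
  [N n [N [N n [N id]] + [N [N n [N id]] + [N id]]]]
  [N n [N [N n [N [N id] + [N n [N id]]]] + [N id]]]

12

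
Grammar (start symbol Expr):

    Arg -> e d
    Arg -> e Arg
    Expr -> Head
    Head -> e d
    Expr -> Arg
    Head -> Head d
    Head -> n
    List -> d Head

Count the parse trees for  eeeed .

Parse trees for eeeed:
  [Expr [Arg e [Arg e [Arg e [Arg e d]]]]]

1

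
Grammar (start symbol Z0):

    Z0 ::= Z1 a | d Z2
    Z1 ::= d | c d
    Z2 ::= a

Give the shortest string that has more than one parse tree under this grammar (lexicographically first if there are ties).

length 2: d a has 2 parse trees

Two derivations of d a:
  Z0 ⇒ Z1 a ⇒ d a
  Z0 ⇒ d Z2 ⇒ d a

d a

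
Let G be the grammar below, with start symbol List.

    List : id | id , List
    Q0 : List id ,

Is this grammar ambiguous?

Only List is reachable from List; ignoring the rest: The reachable grammar is A → atom sep A | atom. Each atom is followed by either the separator (recurse) or end-of-string (stop) — no choice point.

Unambiguous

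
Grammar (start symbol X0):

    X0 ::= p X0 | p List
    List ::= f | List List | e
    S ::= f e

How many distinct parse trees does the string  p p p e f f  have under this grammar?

Parse trees for p p p e f f:
  [X0 p [X0 p [X0 p [List [List e] [List [List f] [List f]]]]]]
  [X0 p [X0 p [X0 p [List [List [List e] [List f]] [List f]]]]]

2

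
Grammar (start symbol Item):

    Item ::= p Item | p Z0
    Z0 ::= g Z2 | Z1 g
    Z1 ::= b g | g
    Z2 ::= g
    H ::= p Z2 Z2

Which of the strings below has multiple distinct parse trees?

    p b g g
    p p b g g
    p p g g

p b g g: 1 tree
p p b g g: 1 tree
p p g g: 2 trees

p p g g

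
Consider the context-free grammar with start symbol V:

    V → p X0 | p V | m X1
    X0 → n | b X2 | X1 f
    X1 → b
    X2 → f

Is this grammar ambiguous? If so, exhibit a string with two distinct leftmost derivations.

Ambiguous

Witness: p b f

Derivation 1: V ⇒ p X0 ⇒ p b X2 ⇒ p b f
Derivation 2: V ⇒ p X0 ⇒ p X1 f ⇒ p b f

Two distinct leftmost derivations for the same string.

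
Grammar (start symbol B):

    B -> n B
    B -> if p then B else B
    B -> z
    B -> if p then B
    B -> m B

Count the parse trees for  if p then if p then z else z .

Parse trees for if p then if p then z else z:
  [B if p then [B if p then [B z]] else [B z]]
  [B if p then [B if p then [B z] else [B z]]]

2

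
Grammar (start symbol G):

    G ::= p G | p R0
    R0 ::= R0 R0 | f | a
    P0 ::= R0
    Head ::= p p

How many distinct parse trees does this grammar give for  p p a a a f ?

5

Parse trees for p p a a a f:
  [G p [G p [R0 [R0 a] [R0 [R0 a] [R0 [R0 a] [R0 f]]]]]]
  [G p [G p [R0 [R0 a] [R0 [R0 [R0 a] [R0 a]] [R0 f]]]]]
  [G p [G p [R0 [R0 [R0 a] [R0 a]] [R0 [R0 a] [R0 f]]]]]
  [G p [G p [R0 [R0 [R0 a] [R0 [R0 a] [R0 a]]] [R0 f]]]]
  [G p [G p [R0 [R0 [R0 [R0 a] [R0 a]] [R0 a]] [R0 f]]]]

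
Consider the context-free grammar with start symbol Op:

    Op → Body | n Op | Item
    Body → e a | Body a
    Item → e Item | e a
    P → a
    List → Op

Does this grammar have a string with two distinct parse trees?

Witness: e a

Derivation 1: Op ⇒ Body ⇒ e a
Derivation 2: Op ⇒ Item ⇒ e a

Two distinct leftmost derivations for the same string.

Ambiguous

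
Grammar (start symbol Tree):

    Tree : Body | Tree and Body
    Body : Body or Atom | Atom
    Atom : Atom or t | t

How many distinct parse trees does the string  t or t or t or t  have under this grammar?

Parse trees for t or t or t or t:
  [Tree [Body [Body [Atom t]] or [Atom [Atom [Atom t] or t] or t]]]
  [Tree [Body [Body [Body [Atom t]] or [Atom t]] or [Atom [Atom t] or t]]]
  [Tree [Body [Body [Atom [Atom t] or t]] or [Atom [Atom t] or t]]]
  [Tree [Body [Body [Body [Atom t]] or [Atom [Atom t] or t]] or [Atom t]]]
  [Tree [Body [Body [Body [Body [Atom t]] or [Atom t]] or [Atom t]] or [Atom t]]]
  [Tree [Body [Body [Body [Atom [Atom t] or t]] or [Atom t]] or [Atom t]]]
  [Tree [Body [Body [Atom [Atom [Atom t] or t] or t]] or [Atom t]]]
  [Tree [Body [Atom [Atom [Atom [Atom t] or t] or t] or t]]]

8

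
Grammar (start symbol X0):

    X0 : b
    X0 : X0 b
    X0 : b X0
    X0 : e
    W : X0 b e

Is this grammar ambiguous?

Ambiguous

Witness: b b

Derivation 1: X0 ⇒ X0 b ⇒ b b
Derivation 2: X0 ⇒ b X0 ⇒ b b

Two distinct leftmost derivations for the same string.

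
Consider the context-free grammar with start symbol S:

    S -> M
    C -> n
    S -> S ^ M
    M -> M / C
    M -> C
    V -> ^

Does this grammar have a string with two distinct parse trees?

Unambiguous

(V is unreachable from S, so its rules don't affect L(S).) S → S ^ M | M  ;  M → M / C | C  — a left-associative chain with C at the bottom. Each string factors uniquely by precedence.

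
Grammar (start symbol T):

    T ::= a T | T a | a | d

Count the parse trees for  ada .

2

Parse trees for ada:
  [T a [T [T d] a]]
  [T [T a [T d]] a]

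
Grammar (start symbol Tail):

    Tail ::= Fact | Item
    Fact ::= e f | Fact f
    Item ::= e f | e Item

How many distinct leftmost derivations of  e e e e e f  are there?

Parse trees for e e e e e f:
  [Tail [Item e [Item e [Item e [Item e [Item e f]]]]]]

1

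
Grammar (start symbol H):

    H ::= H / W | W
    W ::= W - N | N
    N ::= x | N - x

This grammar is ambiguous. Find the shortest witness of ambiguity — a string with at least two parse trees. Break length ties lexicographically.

length 1: no string has ≥2 trees
length 3: x - x has 2 parse trees

Two derivations of x - x:
  H ⇒ W ⇒ W - N ⇒ N - N ⇒ x - N ⇒ x - x
  H ⇒ W ⇒ N ⇒ N - x ⇒ x - x

x - x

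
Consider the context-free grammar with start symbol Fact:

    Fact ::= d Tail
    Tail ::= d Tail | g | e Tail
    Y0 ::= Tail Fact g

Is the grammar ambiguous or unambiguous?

(Y0 is unreachable from Fact, so its rules don't affect L(Fact).) Each reachable nonterminal has at most one production per leading terminal, and all productions are right-linear; the derivation is determined token-by-token.

Unambiguous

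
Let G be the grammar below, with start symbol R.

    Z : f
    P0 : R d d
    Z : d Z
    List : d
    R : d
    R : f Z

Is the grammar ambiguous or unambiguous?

(List, P0 are unreachable from R, so their rules don't affect L(R).) The reachable rules are right-linear with at most one rule per (nonterminal, next-terminal) pair. Each input token forces the next rule, so parsing is deterministic.

Unambiguous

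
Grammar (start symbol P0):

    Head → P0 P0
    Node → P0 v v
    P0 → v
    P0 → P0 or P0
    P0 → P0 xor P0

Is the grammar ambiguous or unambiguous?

Ambiguous

Witness: v or v or v

Derivation 1: P0 ⇒ P0 or P0 ⇒ v or P0 ⇒ v or P0 or P0 ⇒ v or v or P0 ⇒ v or v or v
Derivation 2: P0 ⇒ P0 or P0 ⇒ P0 or P0 or P0 ⇒ v or P0 or P0 ⇒ v or v or P0 ⇒ v or v or v

Two distinct leftmost derivations for the same string.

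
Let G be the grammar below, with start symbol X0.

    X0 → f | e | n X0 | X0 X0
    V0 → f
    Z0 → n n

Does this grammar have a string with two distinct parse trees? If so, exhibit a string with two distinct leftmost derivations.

Ambiguous

Witness: e e e

Derivation 1: X0 ⇒ X0 X0 ⇒ e X0 ⇒ e X0 X0 ⇒ e e X0 ⇒ e e e
Derivation 2: X0 ⇒ X0 X0 ⇒ X0 X0 X0 ⇒ e X0 X0 ⇒ e e X0 ⇒ e e e

Two distinct leftmost derivations for the same string.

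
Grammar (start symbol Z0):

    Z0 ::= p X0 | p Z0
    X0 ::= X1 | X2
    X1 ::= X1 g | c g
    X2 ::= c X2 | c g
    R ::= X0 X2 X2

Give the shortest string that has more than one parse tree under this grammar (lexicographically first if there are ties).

length 3: p c g has 2 parse trees

Two derivations of p c g:
  Z0 ⇒ p X0 ⇒ p X1 ⇒ p c g
  Z0 ⇒ p X0 ⇒ p X2 ⇒ p c g

p c g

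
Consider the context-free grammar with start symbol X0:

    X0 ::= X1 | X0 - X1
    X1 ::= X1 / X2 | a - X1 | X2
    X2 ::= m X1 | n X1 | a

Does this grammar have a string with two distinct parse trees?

Witness: a - a

Derivation 1: X0 ⇒ X1 ⇒ a - X1 ⇒ a - X2 ⇒ a - a
Derivation 2: X0 ⇒ X0 - X1 ⇒ X1 - X1 ⇒ X2 - X1 ⇒ a - X1 ⇒ a - X2 ⇒ a - a

Two distinct leftmost derivations for the same string.

Ambiguous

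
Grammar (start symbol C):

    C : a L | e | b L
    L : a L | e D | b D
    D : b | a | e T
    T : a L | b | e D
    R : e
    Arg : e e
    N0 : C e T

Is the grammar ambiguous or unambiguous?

Unambiguous

(R, Arg, N0 are unreachable from C, so their rules don't affect L(C).) Each reachable nonterminal has at most one production per leading terminal, and all productions are right-linear; the derivation is determined token-by-token.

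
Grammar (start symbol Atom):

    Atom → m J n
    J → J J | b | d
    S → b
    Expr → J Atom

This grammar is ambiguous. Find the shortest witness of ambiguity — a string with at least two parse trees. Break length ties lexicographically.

length 3: no string has ≥2 trees
length 4: no string has ≥2 trees
length 5: m b b b n has 2 parse trees

Two derivations of m b b b n:
  Atom ⇒ m J n ⇒ m J J n ⇒ m J J J n ⇒ m b J J n ⇒ m b b J n ⇒ m b b b n
  Atom ⇒ m J n ⇒ m J J n ⇒ m b J n ⇒ m b J J n ⇒ m b b J n ⇒ m b b b n

m b b b n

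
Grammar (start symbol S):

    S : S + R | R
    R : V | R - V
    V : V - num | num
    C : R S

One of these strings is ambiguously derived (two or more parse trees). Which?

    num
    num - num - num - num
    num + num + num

num - num - num - num

num: 1 tree
num - num - num - num: 8 trees
num + num + num: 1 tree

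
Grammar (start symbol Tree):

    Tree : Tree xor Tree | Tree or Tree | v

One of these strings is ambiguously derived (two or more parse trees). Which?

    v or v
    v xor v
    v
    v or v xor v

v or v: 1 tree
v xor v: 1 tree
v: 1 tree
v or v xor v: 2 trees

v or v xor v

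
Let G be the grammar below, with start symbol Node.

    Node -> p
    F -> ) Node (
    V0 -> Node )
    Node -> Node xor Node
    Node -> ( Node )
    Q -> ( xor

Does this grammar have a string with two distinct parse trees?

Ambiguous

Witness: p xor p xor p

Derivation 1: Node ⇒ Node xor Node ⇒ p xor Node ⇒ p xor Node xor Node ⇒ p xor p xor Node ⇒ p xor p xor p
Derivation 2: Node ⇒ Node xor Node ⇒ Node xor Node xor Node ⇒ p xor Node xor Node ⇒ p xor p xor Node ⇒ p xor p xor p

Two distinct leftmost derivations for the same string.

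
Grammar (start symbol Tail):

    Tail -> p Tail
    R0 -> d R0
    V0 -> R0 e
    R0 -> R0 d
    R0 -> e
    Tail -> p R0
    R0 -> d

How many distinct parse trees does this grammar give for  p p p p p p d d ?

Parse trees for p p p p p p d d:
  [Tail p [Tail p [Tail p [Tail p [Tail p [Tail p [R0 d [R0 d]]]]]]]]
  [Tail p [Tail p [Tail p [Tail p [Tail p [Tail p [R0 [R0 d] d]]]]]]]

2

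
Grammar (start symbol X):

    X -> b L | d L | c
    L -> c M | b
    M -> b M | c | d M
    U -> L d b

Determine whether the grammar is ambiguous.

(U is unreachable from X, so its rules don't affect L(X).) Each reachable nonterminal has at most one production per leading terminal, and all productions are right-linear; the derivation is determined token-by-token.

Unambiguous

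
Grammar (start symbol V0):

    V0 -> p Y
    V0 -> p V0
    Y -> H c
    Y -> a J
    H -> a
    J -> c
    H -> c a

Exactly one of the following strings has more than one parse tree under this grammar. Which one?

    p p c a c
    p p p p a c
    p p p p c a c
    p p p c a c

p p p p a c

p p c a c: 1 tree
p p p p a c: 2 trees
p p p p c a c: 1 tree
p p p c a c: 1 tree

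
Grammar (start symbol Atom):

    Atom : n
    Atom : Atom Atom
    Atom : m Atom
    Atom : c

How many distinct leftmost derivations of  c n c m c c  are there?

19

Parse trees for c n c m c c (showing first 6 of 19):
  [Atom [Atom c] [Atom [Atom n] [Atom [Atom c] [Atom [Atom m [Atom c]] [Atom c]]]]]
  [Atom [Atom c] [Atom [Atom n] [Atom [Atom c] [Atom m [Atom [Atom c] [Atom c]]]]]]
  [Atom [Atom c] [Atom [Atom n] [Atom [Atom [Atom c] [Atom m [Atom c]]] [Atom c]]]]
  [Atom [Atom c] [Atom [Atom [Atom n] [Atom c]] [Atom [Atom m [Atom c]] [Atom c]]]]
  [Atom [Atom c] [Atom [Atom [Atom n] [Atom c]] [Atom m [Atom [Atom c] [Atom c]]]]]
  [Atom [Atom c] [Atom [Atom [Atom n] [Atom [Atom c] [Atom m [Atom c]]]] [Atom c]]]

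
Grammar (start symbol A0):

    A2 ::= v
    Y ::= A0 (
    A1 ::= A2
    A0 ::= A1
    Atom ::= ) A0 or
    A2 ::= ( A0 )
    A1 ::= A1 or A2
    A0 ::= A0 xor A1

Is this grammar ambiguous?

Only A0, A1, A2 are reachable from A0; ignoring the rest: A0 → A0 xor A1 | A1  ;  A1 → A1 or A2 | A2  — a left-associative chain with A2 at the bottom. Each string factors uniquely by precedence.

Unambiguous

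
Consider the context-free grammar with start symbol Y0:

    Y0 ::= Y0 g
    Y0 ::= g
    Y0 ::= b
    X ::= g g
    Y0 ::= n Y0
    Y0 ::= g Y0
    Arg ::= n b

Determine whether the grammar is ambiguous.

Ambiguous

Witness: g g

Derivation 1: Y0 ⇒ Y0 g ⇒ g g
Derivation 2: Y0 ⇒ g Y0 ⇒ g g

Two distinct leftmost derivations for the same string.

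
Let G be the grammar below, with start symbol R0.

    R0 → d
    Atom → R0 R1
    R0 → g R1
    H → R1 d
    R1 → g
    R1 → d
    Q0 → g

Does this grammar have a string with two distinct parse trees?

Unambiguous

(Atom, Q0, H are unreachable from R0, so their rules don't affect L(R0).) The reachable rules are right-linear with at most one rule per (nonterminal, next-terminal) pair. Each input token forces the next rule, so parsing is deterministic.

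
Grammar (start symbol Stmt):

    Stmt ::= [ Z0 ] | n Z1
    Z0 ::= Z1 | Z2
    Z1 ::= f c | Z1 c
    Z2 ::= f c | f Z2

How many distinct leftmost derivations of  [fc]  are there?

Parse trees for [fc]:
  [Stmt [ [Z0 [Z1 f c]] ]]
  [Stmt [ [Z0 [Z2 f c]] ]]

2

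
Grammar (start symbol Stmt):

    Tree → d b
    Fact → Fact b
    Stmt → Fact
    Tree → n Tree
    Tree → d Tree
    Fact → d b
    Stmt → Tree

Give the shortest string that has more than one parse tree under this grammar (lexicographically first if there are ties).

d b

length 2: d b has 2 parse trees

Two derivations of d b:
  Stmt ⇒ Fact ⇒ d b
  Stmt ⇒ Tree ⇒ d b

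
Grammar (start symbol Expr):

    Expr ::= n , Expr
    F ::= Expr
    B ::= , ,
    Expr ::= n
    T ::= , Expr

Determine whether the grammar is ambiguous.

Unambiguous

Only Expr is reachable from Expr; ignoring the rest: The reachable grammar is A → atom sep A | atom. Each atom is followed by either the separator (recurse) or end-of-string (stop) — no choice point.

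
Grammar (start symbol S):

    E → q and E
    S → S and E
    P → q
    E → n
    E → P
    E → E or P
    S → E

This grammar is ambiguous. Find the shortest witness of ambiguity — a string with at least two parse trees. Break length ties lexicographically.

q and n

length 1: no string has ≥2 trees
length 3: q and n has 2 parse trees

Two derivations of q and n:
  S ⇒ S and E ⇒ E and E ⇒ P and E ⇒ q and E ⇒ q and n
  S ⇒ E ⇒ q and E ⇒ q and n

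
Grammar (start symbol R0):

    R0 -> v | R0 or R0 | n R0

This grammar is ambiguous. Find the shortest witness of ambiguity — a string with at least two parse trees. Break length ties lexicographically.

n v or v

length 1: no string has ≥2 trees
length 2: no string has ≥2 trees
length 3: no string has ≥2 trees
length 4: n v or v has 2 parse trees

Two derivations of n v or v:
  R0 ⇒ R0 or R0 ⇒ n R0 or R0 ⇒ n v or R0 ⇒ n v or v
  R0 ⇒ n R0 ⇒ n R0 or R0 ⇒ n v or R0 ⇒ n v or v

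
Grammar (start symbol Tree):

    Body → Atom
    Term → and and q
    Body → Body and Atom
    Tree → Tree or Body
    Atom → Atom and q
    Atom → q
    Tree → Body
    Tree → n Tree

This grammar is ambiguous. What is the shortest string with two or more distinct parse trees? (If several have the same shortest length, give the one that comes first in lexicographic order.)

length 1: no string has ≥2 trees
length 2: no string has ≥2 trees
length 3: q and q has 2 parse trees

Two derivations of q and q:
  Tree ⇒ Body ⇒ Atom ⇒ Atom and q ⇒ q and q
  Tree ⇒ Body ⇒ Body and Atom ⇒ Atom and Atom ⇒ q and Atom ⇒ q and q

q and q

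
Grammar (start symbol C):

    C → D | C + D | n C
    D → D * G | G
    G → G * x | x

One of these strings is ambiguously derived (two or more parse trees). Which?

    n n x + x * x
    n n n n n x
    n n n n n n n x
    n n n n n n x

n n x + x * x

n n x + x * x: 6 trees
n n n n n x: 1 tree
n n n n n n n x: 1 tree
n n n n n n x: 1 tree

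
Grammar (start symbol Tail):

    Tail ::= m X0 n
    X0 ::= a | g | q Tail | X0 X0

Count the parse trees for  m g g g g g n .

Parse trees for m g g g g g n (showing first 6 of 14):
  [Tail m [X0 [X0 g] [X0 [X0 g] [X0 [X0 g] [X0 [X0 g] [X0 g]]]]] n]
  [Tail m [X0 [X0 g] [X0 [X0 g] [X0 [X0 [X0 g] [X0 g]] [X0 g]]]] n]
  [Tail m [X0 [X0 g] [X0 [X0 [X0 g] [X0 g]] [X0 [X0 g] [X0 g]]]] n]
  [Tail m [X0 [X0 g] [X0 [X0 [X0 g] [X0 [X0 g] [X0 g]]] [X0 g]]] n]
  [Tail m [X0 [X0 g] [X0 [X0 [X0 [X0 g] [X0 g]] [X0 g]] [X0 g]]] n]
  [Tail m [X0 [X0 [X0 g] [X0 g]] [X0 [X0 g] [X0 [X0 g] [X0 g]]]] n]

14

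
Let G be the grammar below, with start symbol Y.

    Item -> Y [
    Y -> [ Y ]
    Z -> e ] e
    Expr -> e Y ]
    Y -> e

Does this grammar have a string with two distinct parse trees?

Unambiguous

Only Y is reachable from Y; ignoring the rest: Each string is a nest of matched brackets around a single atom. An opening bracket forces the recursive rule; an atom forces the base rule.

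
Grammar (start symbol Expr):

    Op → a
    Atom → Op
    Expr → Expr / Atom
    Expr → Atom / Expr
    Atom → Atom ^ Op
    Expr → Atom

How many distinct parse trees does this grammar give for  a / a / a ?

Parse trees for a / a / a:
  [Expr [Expr [Expr [Atom [Op a]]] / [Atom [Op a]]] / [Atom [Op a]]]
  [Expr [Expr [Atom [Op a]] / [Expr [Atom [Op a]]]] / [Atom [Op a]]]
  [Expr [Atom [Op a]] / [Expr [Expr [Atom [Op a]]] / [Atom [Op a]]]]
  [Expr [Atom [Op a]] / [Expr [Atom [Op a]] / [Expr [Atom [Op a]]]]]

4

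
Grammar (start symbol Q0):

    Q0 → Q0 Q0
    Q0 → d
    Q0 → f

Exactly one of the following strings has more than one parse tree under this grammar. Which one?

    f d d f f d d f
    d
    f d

f d d f f d d f: 429 trees
d: 1 tree
f d: 1 tree

f d d f f d d f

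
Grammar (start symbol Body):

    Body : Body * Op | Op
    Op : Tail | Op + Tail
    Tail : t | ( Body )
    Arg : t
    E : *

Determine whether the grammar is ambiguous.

(Arg, E are unreachable from Body, so their rules don't affect L(Body).) Body → Body * Op | Op  ;  Op → Op + Tail | Tail  — a left-associative chain with Tail at the bottom. Each string factors uniquely by precedence.

Unambiguous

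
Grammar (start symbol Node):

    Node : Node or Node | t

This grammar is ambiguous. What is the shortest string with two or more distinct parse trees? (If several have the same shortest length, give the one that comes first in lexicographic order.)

t or t or t

length 1: no string has ≥2 trees
length 3: no string has ≥2 trees
length 5: t or t or t has 2 parse trees

Two derivations of t or t or t:
  Node ⇒ Node or Node ⇒ Node or Node or Node ⇒ t or Node or Node ⇒ t or t or Node ⇒ t or t or t
  Node ⇒ Node or Node ⇒ t or Node ⇒ t or Node or Node ⇒ t or t or Node ⇒ t or t or t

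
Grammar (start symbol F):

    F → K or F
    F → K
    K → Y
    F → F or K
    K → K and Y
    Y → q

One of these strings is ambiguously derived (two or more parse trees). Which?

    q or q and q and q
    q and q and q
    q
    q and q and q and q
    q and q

q or q and q and q

q or q and q and q: 2 trees
q and q and q: 1 tree
q: 1 tree
q and q and q and q: 1 tree
q and q: 1 tree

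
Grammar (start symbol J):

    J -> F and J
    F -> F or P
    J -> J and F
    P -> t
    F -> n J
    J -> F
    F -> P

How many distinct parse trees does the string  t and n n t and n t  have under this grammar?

Parse trees for t and n n t and n t (showing first 6 of 12):
  [J [F [P t]] and [J [F n [J [F n [J [F [P t]]]]]] and [J [F n [J [F [P t]]]]]]]
  [J [F [P t]] and [J [J [F n [J [F n [J [F [P t]]]]]]] and [F n [J [F [P t]]]]]]
  [J [F [P t]] and [J [F n [J [F n [J [F [P t]]]] and [J [F n [J [F [P t]]]]]]]]]
  [J [F [P t]] and [J [F n [J [J [F n [J [F [P t]]]]] and [F n [J [F [P t]]]]]]]]
  [J [F [P t]] and [J [F n [J [F n [J [F [P t]] and [J [F n [J [F [P t]]]]]]]]]]]
  [J [F [P t]] and [J [F n [J [F n [J [J [F [P t]]] and [F n [J [F [P t]]]]]]]]]]

12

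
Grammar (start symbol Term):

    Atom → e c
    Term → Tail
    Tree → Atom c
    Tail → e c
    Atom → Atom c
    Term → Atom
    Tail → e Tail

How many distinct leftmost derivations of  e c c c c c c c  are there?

1

Parse trees for e c c c c c c c:
  [Term [Atom [Atom [Atom [Atom [Atom [Atom [Atom e c] c] c] c] c] c] c]]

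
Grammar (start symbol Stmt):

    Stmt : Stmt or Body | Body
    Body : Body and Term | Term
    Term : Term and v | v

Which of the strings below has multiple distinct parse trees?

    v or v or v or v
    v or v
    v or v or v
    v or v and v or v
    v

v or v and v or v

v or v or v or v: 1 tree
v or v: 1 tree
v or v or v: 1 tree
v or v and v or v: 2 trees
v: 1 tree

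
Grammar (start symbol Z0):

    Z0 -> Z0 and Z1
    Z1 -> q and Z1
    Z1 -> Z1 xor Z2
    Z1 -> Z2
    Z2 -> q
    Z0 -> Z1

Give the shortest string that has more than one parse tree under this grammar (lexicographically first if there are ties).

q and q

length 1: no string has ≥2 trees
length 3: q and q has 2 parse trees

Two derivations of q and q:
  Z0 ⇒ Z0 and Z1 ⇒ Z1 and Z1 ⇒ Z2 and Z1 ⇒ q and Z1 ⇒ q and Z2 ⇒ q and q
  Z0 ⇒ Z1 ⇒ q and Z1 ⇒ q and Z2 ⇒ q and q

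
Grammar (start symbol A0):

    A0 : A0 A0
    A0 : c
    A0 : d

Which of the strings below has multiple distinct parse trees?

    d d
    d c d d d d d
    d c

d c d d d d d

d d: 1 tree
d c d d d d d: 132 trees
d c: 1 tree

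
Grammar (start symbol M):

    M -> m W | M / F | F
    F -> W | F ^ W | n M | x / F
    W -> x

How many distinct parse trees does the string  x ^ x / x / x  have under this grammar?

Parse trees for x ^ x / x / x:
  [M [M [F [F [W x]] ^ [W x]]] / [F x / [F [W x]]]]
  [M [M [M [F [F [W x]] ^ [W x]]] / [F [W x]]] / [F [W x]]]

2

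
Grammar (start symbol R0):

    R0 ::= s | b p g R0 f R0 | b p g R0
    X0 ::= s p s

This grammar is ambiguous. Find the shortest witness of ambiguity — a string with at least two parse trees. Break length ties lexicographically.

b p g b p g s f s

length 1: no string has ≥2 trees
length 4: no string has ≥2 trees
length 6: no string has ≥2 trees
length 7: no string has ≥2 trees
length 9: b p g b p g s f s has 2 parse trees

Two derivations of b p g b p g s f s:
  R0 ⇒ b p g R0 f R0 ⇒ b p g b p g R0 f R0 ⇒ b p g b p g s f R0 ⇒ b p g b p g s f s
  R0 ⇒ b p g R0 ⇒ b p g b p g R0 f R0 ⇒ b p g b p g s f R0 ⇒ b p g b p g s f s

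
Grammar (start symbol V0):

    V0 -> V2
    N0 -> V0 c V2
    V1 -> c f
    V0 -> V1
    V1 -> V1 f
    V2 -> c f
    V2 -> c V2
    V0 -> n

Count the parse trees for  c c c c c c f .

1

Parse trees for c c c c c c f:
  [V0 [V2 c [V2 c [V2 c [V2 c [V2 c [V2 c f]]]]]]]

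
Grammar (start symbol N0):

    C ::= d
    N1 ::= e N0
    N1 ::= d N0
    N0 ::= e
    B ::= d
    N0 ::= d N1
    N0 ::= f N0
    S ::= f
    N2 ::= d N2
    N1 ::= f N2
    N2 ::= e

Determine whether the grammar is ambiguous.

Unambiguous

Only N0, N1, N2 are reachable from N0; ignoring the rest: Each reachable nonterminal has at most one production per leading terminal, and all productions are right-linear; the derivation is determined token-by-token.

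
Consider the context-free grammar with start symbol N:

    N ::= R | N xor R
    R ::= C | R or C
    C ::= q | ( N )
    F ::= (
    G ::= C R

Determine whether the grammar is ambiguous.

Unambiguous

(F, G are unreachable from N, so their rules don't affect L(N).) The grammar is stratified — N handles 'xor' (left-recursive), R handles 'or', C atoms. Each operator has a fixed associativity and precedence level, so every string has one parse.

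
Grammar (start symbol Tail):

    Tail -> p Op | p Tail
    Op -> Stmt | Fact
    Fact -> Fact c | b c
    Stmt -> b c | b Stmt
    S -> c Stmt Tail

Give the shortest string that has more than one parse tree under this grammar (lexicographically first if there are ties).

length 3: p b c has 2 parse trees

Two derivations of p b c:
  Tail ⇒ p Op ⇒ p Stmt ⇒ p b c
  Tail ⇒ p Op ⇒ p Fact ⇒ p b c

p b c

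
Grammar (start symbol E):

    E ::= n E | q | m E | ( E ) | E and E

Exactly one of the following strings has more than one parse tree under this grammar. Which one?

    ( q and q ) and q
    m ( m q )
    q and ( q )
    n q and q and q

n q and q and q

( q and q ) and q: 1 tree
m ( m q ): 1 tree
q and ( q ): 1 tree
n q and q and q: 5 trees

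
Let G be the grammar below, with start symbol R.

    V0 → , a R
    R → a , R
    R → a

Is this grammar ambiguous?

Only R is reachable from R; ignoring the rest: Right-recursive list with a separator: after each atom, whether the separator follows determines the rule. One parse per string.

Unambiguous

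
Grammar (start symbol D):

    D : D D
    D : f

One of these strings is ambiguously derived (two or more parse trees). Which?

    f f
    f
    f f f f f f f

f f: 1 tree
f: 1 tree
f f f f f f f: 132 trees

f f f f f f f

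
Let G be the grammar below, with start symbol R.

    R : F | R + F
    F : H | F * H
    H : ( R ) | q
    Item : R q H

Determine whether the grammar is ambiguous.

Unambiguous

Only R, F, H are reachable from R; ignoring the rest: R → R + F | F  ;  F → F * H | H  — a left-associative chain with H at the bottom. Each string factors uniquely by precedence.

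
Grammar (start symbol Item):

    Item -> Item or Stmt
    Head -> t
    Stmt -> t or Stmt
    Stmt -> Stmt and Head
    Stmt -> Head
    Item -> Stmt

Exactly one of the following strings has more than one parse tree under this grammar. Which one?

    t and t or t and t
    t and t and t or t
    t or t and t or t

t and t or t and t: 1 tree
t and t and t or t: 1 tree
t or t and t or t: 3 trees

t or t and t or t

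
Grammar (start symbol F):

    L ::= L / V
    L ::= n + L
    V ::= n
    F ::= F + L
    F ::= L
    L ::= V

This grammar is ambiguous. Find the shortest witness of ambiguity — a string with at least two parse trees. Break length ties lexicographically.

n + n

length 1: no string has ≥2 trees
length 3: n + n has 2 parse trees

Two derivations of n + n:
  F ⇒ F + L ⇒ L + L ⇒ V + L ⇒ n + L ⇒ n + V ⇒ n + n
  F ⇒ L ⇒ n + L ⇒ n + V ⇒ n + n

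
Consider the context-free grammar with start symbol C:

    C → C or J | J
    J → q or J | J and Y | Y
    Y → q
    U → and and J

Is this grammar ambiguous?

Witness: q or q

Derivation 1: C ⇒ C or J ⇒ J or J ⇒ Y or J ⇒ q or J ⇒ q or Y ⇒ q or q
Derivation 2: C ⇒ J ⇒ q or J ⇒ q or Y ⇒ q or q

Two distinct leftmost derivations for the same string.

Ambiguous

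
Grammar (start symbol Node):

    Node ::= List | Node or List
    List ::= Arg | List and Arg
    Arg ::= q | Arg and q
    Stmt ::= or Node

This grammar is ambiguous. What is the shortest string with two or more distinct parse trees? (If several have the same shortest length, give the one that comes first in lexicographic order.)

q and q

length 1: no string has ≥2 trees
length 3: q and q has 2 parse trees

Two derivations of q and q:
  Node ⇒ List ⇒ Arg ⇒ Arg and q ⇒ q and q
  Node ⇒ List ⇒ List and Arg ⇒ Arg and Arg ⇒ q and Arg ⇒ q and q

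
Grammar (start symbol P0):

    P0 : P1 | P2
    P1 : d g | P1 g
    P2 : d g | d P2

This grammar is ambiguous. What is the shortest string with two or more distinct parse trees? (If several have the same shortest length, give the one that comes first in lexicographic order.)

length 2: d g has 2 parse trees

Two derivations of d g:
  P0 ⇒ P1 ⇒ d g
  P0 ⇒ P2 ⇒ d g

d g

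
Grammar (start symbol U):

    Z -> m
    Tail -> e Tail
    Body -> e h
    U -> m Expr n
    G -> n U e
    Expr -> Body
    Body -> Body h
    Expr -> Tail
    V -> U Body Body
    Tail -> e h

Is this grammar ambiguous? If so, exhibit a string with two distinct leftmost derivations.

Ambiguous

Witness: m e h n

Derivation 1: U ⇒ m Expr n ⇒ m Body n ⇒ m e h n
Derivation 2: U ⇒ m Expr n ⇒ m Tail n ⇒ m e h n

Two distinct leftmost derivations for the same string.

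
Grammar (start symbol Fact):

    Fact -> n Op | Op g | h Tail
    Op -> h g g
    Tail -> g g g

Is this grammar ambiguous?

Witness: h g g g

Derivation 1: Fact ⇒ Op g ⇒ h g g g
Derivation 2: Fact ⇒ h Tail ⇒ h g g g

Two distinct leftmost derivations for the same string.

Ambiguous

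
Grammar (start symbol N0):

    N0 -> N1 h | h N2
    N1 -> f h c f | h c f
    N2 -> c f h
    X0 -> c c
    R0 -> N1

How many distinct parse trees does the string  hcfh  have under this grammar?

2

Parse trees for hcfh:
  [N0 [N1 h c f] h]
  [N0 h [N2 c f h]]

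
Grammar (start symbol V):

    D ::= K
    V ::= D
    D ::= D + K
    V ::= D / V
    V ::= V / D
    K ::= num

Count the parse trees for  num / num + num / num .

Parse trees for num / num + num / num:
  [V [D [K num]] / [V [D [D [K num]] + [K num]] / [V [D [K num]]]]]
  [V [D [K num]] / [V [V [D [D [K num]] + [K num]]] / [D [K num]]]]
  [V [V [D [K num]] / [V [D [D [K num]] + [K num]]]] / [D [K num]]]
  [V [V [V [D [K num]]] / [D [D [K num]] + [K num]]] / [D [K num]]]

4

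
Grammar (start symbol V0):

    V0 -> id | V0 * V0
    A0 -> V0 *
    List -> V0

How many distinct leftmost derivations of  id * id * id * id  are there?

Parse trees for id * id * id * id:
  [V0 [V0 id] * [V0 [V0 id] * [V0 [V0 id] * [V0 id]]]]
  [V0 [V0 id] * [V0 [V0 [V0 id] * [V0 id]] * [V0 id]]]
  [V0 [V0 [V0 id] * [V0 id]] * [V0 [V0 id] * [V0 id]]]
  [V0 [V0 [V0 id] * [V0 [V0 id] * [V0 id]]] * [V0 id]]
  [V0 [V0 [V0 [V0 id] * [V0 id]] * [V0 id]] * [V0 id]]

5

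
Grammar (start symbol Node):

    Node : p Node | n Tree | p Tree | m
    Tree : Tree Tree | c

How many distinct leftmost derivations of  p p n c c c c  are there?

Parse trees for p p n c c c c:
  [Node p [Node p [Node n [Tree [Tree c] [Tree [Tree c] [Tree [Tree c] [Tree c]]]]]]]
  [Node p [Node p [Node n [Tree [Tree c] [Tree [Tree [Tree c] [Tree c]] [Tree c]]]]]]
  [Node p [Node p [Node n [Tree [Tree [Tree c] [Tree c]] [Tree [Tree c] [Tree c]]]]]]
  [Node p [Node p [Node n [Tree [Tree [Tree c] [Tree [Tree c] [Tree c]]] [Tree c]]]]]
  [Node p [Node p [Node n [Tree [Tree [Tree [Tree c] [Tree c]] [Tree c]] [Tree c]]]]]

5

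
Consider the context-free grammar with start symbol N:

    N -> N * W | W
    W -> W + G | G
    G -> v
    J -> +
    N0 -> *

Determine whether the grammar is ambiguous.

Unambiguous

Only N, W, G are reachable from N; ignoring the rest: This is a standard precedence ladder (N over W over G), with each level left-recursive on its own operator ('*' at N, '+' at W). That structure is LR(1), hence unambiguous.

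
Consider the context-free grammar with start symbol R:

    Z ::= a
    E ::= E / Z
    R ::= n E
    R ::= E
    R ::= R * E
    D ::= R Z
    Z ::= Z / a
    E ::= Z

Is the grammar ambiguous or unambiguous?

Witness: a / a

Derivation 1: R ⇒ E ⇒ E / Z ⇒ Z / Z ⇒ a / Z ⇒ a / a
Derivation 2: R ⇒ E ⇒ Z ⇒ Z / a ⇒ a / a

Two distinct leftmost derivations for the same string.

Ambiguous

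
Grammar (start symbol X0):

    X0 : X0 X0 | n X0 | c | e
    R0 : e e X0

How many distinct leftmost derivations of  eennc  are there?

2

Parse trees for eennc:
  [X0 [X0 e] [X0 [X0 e] [X0 n [X0 n [X0 c]]]]]
  [X0 [X0 [X0 e] [X0 e]] [X0 n [X0 n [X0 c]]]]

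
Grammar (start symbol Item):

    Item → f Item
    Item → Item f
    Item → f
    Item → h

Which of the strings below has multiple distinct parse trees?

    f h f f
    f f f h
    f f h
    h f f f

f h f f: 3 trees
f f f h: 1 tree
f f h: 1 tree
h f f f: 1 tree

f h f f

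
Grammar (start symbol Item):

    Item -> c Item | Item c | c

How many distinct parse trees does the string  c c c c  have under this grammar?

Parse trees for c c c c:
  [Item c [Item c [Item c [Item c]]]]
  [Item c [Item c [Item [Item c] c]]]
  [Item c [Item [Item c [Item c]] c]]
  [Item c [Item [Item [Item c] c] c]]
  [Item [Item c [Item c [Item c]]] c]
  [Item [Item c [Item [Item c] c]] c]
  [Item [Item [Item c [Item c]] c] c]
  [Item [Item [Item [Item c] c] c] c]

8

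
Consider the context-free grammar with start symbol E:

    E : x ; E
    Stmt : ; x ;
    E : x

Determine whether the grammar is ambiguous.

Only E is reachable from E; ignoring the rest: Right-recursive list with a separator: after each atom, whether the separator follows determines the rule. One parse per string.

Unambiguous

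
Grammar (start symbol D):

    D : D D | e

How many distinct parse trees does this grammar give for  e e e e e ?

14

Parse trees for e e e e e (showing first 6 of 14):
  [D [D e] [D [D e] [D [D e] [D [D e] [D e]]]]]
  [D [D e] [D [D e] [D [D [D e] [D e]] [D e]]]]
  [D [D e] [D [D [D e] [D e]] [D [D e] [D e]]]]
  [D [D e] [D [D [D e] [D [D e] [D e]]] [D e]]]
  [D [D e] [D [D [D [D e] [D e]] [D e]] [D e]]]
  [D [D [D e] [D e]] [D [D e] [D [D e] [D e]]]]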